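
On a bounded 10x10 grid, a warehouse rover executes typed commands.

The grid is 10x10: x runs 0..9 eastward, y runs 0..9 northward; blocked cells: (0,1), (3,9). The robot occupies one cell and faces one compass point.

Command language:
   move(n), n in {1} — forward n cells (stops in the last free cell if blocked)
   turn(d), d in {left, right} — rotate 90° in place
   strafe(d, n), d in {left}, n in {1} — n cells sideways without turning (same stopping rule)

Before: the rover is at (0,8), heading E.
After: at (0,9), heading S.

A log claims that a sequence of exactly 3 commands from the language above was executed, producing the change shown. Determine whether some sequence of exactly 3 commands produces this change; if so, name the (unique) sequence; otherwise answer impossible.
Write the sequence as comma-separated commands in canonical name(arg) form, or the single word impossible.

key: the second strafe(left, 1) runs into the grid edge before its full distance
from: at (0,8), heading E
step 1 (strafe(left, 1)): at (0,9), heading E
step 2 (strafe(left, 1)): at (0,9), heading E
step 3 (turn(right)): at (0,9), heading S
no other 3-command option fits: unique.

strafe(left, 1), strafe(left, 1), turn(right)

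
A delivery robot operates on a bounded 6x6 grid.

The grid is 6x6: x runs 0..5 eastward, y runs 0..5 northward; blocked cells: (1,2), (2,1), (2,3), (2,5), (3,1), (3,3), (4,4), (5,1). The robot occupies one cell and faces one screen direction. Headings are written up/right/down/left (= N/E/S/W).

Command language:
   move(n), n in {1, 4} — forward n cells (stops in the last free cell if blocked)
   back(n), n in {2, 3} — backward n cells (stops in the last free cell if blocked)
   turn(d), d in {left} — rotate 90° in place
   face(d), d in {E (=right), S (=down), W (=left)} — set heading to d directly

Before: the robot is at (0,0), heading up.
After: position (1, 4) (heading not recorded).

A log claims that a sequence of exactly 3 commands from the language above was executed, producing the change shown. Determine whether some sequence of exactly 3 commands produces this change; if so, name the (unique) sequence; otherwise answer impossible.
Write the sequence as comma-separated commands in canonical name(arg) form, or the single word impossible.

move(4), face(E), move(1)

key: order matters: swapping move(4) and move(1) lands elsewhere
begin: at (0,0), heading up
step 1 (move(4)): at (0,4), heading up
step 2 (face(E)): at (0,4), heading right
step 3 (move(1)): at (1,4), heading right
uniquely the one of 512 3-step routes that fits.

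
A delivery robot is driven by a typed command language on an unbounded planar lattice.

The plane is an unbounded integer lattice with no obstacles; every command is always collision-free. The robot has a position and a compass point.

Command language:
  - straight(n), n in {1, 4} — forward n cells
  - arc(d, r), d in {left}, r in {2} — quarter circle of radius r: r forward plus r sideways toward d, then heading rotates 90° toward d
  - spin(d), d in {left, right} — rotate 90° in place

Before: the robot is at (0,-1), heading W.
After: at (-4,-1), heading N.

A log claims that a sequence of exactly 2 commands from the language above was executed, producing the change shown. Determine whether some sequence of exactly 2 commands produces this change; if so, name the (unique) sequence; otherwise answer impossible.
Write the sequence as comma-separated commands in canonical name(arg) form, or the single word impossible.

straight(4), spin(right)

key: order matters: swapping straight(4) and spin(right) lands elsewhere
initial: at (0,-1), heading W
1. straight(4) → at (-4,-1), heading W
2. spin(right) → at (-4,-1), heading N
uniquely the one of 25 2-step routes that fits.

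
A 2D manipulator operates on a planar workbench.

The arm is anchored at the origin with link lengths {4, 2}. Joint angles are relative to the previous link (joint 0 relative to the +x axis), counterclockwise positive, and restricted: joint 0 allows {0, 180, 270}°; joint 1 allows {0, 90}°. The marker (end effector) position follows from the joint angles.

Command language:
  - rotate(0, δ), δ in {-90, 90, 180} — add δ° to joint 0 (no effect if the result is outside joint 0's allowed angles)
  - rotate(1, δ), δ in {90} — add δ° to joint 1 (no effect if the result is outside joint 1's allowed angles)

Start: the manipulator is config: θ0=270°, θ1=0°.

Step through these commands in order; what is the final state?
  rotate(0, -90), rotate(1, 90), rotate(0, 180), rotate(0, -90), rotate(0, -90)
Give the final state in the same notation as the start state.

config: θ0=180°, θ1=90°

t0: config: θ0=270°, θ1=0°
1. rotate(0, -90) → config: θ0=180°, θ1=0°
2. rotate(1, 90) → config: θ0=180°, θ1=90°
3. rotate(0, 180) → config: θ0=0°, θ1=90°
4. rotate(0, -90) → config: θ0=270°, θ1=90°
5. rotate(0, -90) → config: θ0=180°, θ1=90°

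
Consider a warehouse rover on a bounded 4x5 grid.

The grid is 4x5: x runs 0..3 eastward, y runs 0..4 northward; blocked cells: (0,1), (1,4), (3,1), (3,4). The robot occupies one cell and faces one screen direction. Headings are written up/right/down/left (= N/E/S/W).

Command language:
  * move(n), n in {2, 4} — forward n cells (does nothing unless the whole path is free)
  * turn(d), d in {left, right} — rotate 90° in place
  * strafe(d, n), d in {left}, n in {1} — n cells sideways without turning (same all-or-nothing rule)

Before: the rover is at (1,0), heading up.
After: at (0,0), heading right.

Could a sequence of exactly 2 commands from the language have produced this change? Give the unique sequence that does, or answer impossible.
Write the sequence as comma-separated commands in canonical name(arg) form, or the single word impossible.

strafe(left, 1), turn(right)

key: order matters: swapping strafe(left, 1) and turn(right) lands elsewhere
start: at (1,0), heading up
t=1 strafe(left, 1) ⇒ at (0,0), heading up
t=2 turn(right) ⇒ at (0,0), heading right
uniquely the one of 25 2-step routes that fits.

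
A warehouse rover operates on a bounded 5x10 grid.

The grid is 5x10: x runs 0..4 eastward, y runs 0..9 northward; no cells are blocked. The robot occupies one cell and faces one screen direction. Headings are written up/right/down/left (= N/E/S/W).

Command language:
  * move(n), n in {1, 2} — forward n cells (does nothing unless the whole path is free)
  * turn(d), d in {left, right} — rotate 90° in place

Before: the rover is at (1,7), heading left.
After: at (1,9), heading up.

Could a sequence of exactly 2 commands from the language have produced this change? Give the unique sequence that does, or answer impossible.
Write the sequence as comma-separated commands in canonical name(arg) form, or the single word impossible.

turn(right), move(2)

key: cell and facing (now N) both changed — the 2 commands mix motion and turning
t0: at (1,7), heading left
1. turn(right) → at (1,7), heading up
2. move(2) → at (1,9), heading up
all 16 alternatives checked — unique.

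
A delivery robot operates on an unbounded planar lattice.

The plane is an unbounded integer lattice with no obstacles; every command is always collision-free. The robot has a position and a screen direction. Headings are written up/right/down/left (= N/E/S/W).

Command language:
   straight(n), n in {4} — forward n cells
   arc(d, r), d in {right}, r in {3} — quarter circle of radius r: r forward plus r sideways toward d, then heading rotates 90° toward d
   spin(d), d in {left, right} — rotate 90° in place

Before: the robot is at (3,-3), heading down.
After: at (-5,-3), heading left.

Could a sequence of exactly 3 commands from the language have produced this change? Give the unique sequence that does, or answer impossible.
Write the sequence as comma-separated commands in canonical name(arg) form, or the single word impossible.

spin(right), straight(4), straight(4)

key: cell and facing (now W) both changed — the 3 commands mix motion and turning
begin: at (3,-3), heading down
t=1 spin(right) ⇒ at (3,-3), heading left
t=2 straight(4) ⇒ at (-1,-3), heading left
t=3 straight(4) ⇒ at (-5,-3), heading left
all 64 alternatives checked — unique.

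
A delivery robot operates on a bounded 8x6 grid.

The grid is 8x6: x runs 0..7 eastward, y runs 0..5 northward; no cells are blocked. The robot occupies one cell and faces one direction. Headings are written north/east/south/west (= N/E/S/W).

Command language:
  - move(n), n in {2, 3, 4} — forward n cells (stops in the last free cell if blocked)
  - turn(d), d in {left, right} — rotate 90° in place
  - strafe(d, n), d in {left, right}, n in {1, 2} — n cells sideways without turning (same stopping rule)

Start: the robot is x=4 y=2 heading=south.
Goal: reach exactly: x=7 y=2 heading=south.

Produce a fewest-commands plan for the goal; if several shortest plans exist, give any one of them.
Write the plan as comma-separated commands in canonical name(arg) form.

from: x=4 y=2 heading=south
step 1 (strafe(left, 2)): x=6 y=2 heading=south
step 2 (strafe(left, 2)): x=7 y=2 heading=south
no 1-step plan works, so 2 is optimal.

strafe(left, 2), strafe(left, 2)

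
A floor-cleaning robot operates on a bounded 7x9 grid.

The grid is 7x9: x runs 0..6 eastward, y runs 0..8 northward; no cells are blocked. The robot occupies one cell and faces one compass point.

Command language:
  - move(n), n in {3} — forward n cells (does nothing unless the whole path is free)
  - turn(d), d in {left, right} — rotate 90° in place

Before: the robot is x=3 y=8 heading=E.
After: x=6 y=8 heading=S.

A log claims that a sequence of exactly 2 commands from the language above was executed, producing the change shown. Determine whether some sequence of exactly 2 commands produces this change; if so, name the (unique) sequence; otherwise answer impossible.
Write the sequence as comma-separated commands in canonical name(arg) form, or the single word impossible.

move(3), turn(right)

key: position moved to (6,8) AND the heading swung to S — translation plus rotation needed
initial: x=3 y=8 heading=E
[1] after move(3): x=6 y=8 heading=E
[2] after turn(right): x=6 y=8 heading=S
uniquely the one of 9 2-step routes that fits.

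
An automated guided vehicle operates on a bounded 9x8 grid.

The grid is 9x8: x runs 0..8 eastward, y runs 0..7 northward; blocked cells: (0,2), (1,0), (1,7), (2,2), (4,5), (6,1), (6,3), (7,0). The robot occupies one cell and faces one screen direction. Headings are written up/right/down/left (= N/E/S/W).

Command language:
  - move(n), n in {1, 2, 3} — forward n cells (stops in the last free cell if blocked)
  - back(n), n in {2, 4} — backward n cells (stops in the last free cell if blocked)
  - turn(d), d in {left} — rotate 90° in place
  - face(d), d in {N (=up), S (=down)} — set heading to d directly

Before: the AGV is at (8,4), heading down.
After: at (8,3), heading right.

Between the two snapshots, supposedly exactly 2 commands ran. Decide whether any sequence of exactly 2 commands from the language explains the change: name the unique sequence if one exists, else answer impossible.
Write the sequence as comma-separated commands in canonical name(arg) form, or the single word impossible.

key: running turn(left) before move(1) would end elsewhere — order is forced
from: at (8,4), heading down
t=1 move(1) ⇒ at (8,3), heading down
t=2 turn(left) ⇒ at (8,3), heading right
all 64 alternatives checked — unique.

move(1), turn(left)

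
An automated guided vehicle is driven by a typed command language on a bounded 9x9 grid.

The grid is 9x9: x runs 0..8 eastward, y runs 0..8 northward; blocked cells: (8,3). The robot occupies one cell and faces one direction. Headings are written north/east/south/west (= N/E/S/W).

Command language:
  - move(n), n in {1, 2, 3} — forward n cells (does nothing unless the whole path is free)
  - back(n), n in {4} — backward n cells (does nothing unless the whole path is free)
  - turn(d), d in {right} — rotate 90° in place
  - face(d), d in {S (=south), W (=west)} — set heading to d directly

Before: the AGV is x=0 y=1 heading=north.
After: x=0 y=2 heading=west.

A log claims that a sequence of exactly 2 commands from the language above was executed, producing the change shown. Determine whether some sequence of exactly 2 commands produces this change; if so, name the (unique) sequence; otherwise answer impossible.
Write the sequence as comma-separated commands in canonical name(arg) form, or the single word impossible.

key: position moved to (0,2) AND the heading swung to W — translation plus rotation needed
begin: x=0 y=1 heading=north
1. move(1) → x=0 y=2 heading=north
2. face(W) → x=0 y=2 heading=west
uniquely the one of 49 2-step routes that fits.

move(1), face(W)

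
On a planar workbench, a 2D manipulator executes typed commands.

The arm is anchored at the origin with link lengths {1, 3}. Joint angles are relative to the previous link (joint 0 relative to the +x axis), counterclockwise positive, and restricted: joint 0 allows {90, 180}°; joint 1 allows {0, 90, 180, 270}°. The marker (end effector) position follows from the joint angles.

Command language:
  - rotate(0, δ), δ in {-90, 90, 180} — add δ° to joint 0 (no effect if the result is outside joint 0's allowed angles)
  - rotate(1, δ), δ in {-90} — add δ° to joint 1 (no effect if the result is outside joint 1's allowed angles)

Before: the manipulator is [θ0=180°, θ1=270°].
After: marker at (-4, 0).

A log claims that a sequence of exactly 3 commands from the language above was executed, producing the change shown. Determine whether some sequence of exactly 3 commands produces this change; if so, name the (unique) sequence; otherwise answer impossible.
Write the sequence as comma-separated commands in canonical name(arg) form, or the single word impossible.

rotate(1, -90), rotate(1, -90), rotate(1, -90)

start: [θ0=180°, θ1=270°]
t=1 rotate(1, -90) ⇒ [θ0=180°, θ1=180°]
t=2 rotate(1, -90) ⇒ [θ0=180°, θ1=90°]
t=3 rotate(1, -90) ⇒ [θ0=180°, θ1=0°]
all 64 alternatives checked — unique.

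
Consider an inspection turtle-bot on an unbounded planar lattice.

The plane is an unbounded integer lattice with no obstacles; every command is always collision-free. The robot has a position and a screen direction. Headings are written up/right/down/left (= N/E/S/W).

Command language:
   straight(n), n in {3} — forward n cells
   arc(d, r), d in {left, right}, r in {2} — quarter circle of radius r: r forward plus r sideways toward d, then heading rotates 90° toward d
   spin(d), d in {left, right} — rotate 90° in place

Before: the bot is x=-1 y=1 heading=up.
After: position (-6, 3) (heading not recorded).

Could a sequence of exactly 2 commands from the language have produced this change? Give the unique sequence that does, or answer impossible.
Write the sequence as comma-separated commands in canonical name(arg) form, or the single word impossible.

key: order matters: swapping arc(left, 2) and straight(3) lands elsewhere
t0: x=-1 y=1 heading=up
step 1 (arc(left, 2)): x=-3 y=3 heading=left
step 2 (straight(3)): x=-6 y=3 heading=left
all 25 alternatives checked — unique.

arc(left, 2), straight(3)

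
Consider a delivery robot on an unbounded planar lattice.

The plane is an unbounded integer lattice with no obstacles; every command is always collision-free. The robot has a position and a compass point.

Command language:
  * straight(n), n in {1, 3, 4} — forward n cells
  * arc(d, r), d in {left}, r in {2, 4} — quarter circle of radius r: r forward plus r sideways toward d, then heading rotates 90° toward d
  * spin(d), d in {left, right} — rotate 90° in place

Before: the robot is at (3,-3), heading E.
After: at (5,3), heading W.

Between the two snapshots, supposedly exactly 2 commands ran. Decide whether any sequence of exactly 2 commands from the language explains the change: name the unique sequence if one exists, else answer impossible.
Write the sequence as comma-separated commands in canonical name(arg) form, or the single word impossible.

key: position moved to (5,3) AND the heading swung to W — translation plus rotation needed
from: at (3,-3), heading E
1. arc(left, 4) → at (7,1), heading N
2. arc(left, 2) → at (5,3), heading W
uniquely the one of 49 2-step routes that fits.

arc(left, 4), arc(left, 2)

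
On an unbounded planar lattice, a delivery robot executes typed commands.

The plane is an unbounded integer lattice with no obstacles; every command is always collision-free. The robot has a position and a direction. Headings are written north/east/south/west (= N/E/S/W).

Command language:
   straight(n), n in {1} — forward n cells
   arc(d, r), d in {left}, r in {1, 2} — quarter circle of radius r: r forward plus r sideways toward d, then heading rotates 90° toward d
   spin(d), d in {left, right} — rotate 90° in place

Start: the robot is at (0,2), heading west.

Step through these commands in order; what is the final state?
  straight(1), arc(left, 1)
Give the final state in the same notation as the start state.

begin: at (0,2), heading west
step 1 (straight(1)): at (-1,2), heading west
step 2 (arc(left, 1)): at (-2,1), heading south

at (-2,1), heading south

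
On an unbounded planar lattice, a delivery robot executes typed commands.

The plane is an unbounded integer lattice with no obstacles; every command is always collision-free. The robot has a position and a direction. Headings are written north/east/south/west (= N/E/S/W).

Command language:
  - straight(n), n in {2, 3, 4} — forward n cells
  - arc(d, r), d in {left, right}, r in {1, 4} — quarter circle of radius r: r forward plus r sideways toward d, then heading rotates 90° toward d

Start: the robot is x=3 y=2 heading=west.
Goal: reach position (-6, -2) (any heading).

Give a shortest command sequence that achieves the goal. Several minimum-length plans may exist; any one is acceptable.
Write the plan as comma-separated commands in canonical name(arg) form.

straight(3), straight(2), arc(left, 4)

begin: x=3 y=2 heading=west
t=1 straight(3) ⇒ x=0 y=2 heading=west
t=2 straight(2) ⇒ x=-2 y=2 heading=west
t=3 arc(left, 4) ⇒ x=-6 y=-2 heading=south
shorter routes all fall short; 3 is best.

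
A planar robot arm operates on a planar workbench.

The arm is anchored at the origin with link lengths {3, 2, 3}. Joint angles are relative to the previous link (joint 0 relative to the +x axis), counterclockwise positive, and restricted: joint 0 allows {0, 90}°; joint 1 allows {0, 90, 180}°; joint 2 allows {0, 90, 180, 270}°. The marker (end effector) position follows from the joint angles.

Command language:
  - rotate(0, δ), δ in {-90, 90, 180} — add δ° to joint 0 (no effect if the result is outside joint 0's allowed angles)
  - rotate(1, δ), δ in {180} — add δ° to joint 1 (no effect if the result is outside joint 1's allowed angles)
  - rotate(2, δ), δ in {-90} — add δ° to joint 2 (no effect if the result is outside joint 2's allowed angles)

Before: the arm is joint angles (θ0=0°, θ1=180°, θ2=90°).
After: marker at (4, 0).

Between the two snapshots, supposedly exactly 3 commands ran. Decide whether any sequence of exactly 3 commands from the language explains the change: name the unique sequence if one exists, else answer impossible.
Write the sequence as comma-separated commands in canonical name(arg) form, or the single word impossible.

initial: joint angles (θ0=0°, θ1=180°, θ2=90°)
step 1 (rotate(2, -90)): joint angles (θ0=0°, θ1=180°, θ2=0°)
step 2 (rotate(2, -90)): joint angles (θ0=0°, θ1=180°, θ2=270°)
step 3 (rotate(2, -90)): joint angles (θ0=0°, θ1=180°, θ2=180°)
all 125 alternatives checked — unique.

rotate(2, -90), rotate(2, -90), rotate(2, -90)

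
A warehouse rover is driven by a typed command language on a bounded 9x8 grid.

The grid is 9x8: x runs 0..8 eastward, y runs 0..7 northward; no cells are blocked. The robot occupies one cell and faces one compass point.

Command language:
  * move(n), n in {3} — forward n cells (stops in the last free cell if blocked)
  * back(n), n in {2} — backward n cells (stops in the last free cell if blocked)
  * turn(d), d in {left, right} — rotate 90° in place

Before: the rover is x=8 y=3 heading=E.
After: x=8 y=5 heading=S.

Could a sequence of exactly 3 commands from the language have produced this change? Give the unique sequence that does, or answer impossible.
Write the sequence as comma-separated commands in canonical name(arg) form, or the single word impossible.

move(3), turn(right), back(2)

key: running back(2) before move(3) would end elsewhere — order is forced
from: x=8 y=3 heading=E
step 1 (move(3)): x=8 y=3 heading=E
step 2 (turn(right)): x=8 y=3 heading=S
step 3 (back(2)): x=8 y=5 heading=S
uniquely the one of 64 3-step routes that fits.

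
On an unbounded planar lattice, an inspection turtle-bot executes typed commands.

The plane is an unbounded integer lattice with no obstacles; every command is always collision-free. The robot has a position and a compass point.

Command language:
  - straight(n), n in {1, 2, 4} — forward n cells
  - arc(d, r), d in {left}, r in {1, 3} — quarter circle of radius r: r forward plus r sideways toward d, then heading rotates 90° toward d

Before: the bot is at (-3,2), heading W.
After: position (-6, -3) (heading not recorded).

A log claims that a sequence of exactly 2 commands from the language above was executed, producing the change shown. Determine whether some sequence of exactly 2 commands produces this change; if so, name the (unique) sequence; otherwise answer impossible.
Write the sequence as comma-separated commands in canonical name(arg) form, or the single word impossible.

arc(left, 3), straight(2)

key: order matters: swapping arc(left, 3) and straight(2) lands elsewhere
from: at (-3,2), heading W
1. arc(left, 3) → at (-6,-1), heading S
2. straight(2) → at (-6,-3), heading S
no other 2-command option fits: unique.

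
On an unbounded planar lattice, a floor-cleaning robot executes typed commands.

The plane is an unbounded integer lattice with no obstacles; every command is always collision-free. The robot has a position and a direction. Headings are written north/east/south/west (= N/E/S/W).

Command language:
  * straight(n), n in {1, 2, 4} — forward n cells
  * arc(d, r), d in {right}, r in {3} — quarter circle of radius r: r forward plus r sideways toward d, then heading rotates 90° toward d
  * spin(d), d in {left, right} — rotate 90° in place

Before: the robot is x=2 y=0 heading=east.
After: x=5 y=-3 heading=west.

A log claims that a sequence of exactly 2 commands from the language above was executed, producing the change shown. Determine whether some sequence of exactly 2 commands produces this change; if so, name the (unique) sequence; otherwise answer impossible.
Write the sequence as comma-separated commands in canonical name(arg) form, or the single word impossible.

arc(right, 3), spin(right)

key: running spin(right) before arc(right, 3) would end elsewhere — order is forced
start: x=2 y=0 heading=east
[1] after arc(right, 3): x=5 y=-3 heading=south
[2] after spin(right): x=5 y=-3 heading=west
no rival 2-sequence matches.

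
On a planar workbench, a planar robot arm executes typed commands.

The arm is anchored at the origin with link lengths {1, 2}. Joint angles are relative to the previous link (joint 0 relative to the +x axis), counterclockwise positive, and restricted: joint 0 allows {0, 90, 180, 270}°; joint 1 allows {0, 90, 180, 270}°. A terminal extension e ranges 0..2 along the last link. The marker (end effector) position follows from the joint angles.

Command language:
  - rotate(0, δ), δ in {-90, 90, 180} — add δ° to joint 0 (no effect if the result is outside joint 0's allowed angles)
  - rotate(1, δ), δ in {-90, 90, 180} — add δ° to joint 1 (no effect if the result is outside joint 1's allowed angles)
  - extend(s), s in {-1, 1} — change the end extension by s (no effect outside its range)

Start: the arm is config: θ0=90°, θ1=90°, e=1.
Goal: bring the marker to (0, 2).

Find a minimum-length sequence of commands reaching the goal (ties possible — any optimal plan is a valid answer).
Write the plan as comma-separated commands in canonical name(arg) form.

rotate(1, 90), rotate(0, 180)

t0: config: θ0=90°, θ1=90°, e=1
1. rotate(1, 90) → config: θ0=90°, θ1=180°, e=1
2. rotate(0, 180) → config: θ0=270°, θ1=180°, e=1
minimal: 2 command(s), checked below 2.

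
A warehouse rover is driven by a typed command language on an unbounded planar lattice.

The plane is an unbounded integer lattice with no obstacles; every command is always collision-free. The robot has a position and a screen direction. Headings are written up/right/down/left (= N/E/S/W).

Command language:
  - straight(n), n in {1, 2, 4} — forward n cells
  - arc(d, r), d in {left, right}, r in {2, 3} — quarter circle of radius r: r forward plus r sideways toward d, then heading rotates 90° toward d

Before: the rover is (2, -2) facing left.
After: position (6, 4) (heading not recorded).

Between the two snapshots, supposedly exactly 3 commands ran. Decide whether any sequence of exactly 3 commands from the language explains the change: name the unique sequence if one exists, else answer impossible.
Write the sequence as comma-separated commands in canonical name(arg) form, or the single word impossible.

key: order matters: swapping arc(right, 3) and straight(4) lands elsewhere
from: (2, -2) facing left
t=1 arc(right, 3) ⇒ (-1, 1) facing up
t=2 arc(right, 3) ⇒ (2, 4) facing right
t=3 straight(4) ⇒ (6, 4) facing right
no rival 3-sequence matches.

arc(right, 3), arc(right, 3), straight(4)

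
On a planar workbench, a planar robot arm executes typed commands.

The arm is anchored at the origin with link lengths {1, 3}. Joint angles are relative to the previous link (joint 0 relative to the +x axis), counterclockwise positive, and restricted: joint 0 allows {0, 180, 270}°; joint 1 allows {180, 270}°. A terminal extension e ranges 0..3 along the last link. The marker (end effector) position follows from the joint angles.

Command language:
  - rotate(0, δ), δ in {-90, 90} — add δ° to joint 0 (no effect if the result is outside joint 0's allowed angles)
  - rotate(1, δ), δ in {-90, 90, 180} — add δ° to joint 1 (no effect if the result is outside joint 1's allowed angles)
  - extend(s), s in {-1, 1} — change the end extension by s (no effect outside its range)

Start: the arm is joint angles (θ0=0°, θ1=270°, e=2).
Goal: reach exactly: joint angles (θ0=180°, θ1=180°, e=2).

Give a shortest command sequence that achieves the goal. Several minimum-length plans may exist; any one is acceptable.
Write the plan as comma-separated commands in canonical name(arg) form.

initial: joint angles (θ0=0°, θ1=270°, e=2)
t=1 rotate(1, -90) ⇒ joint angles (θ0=0°, θ1=180°, e=2)
t=2 rotate(0, -90) ⇒ joint angles (θ0=270°, θ1=180°, e=2)
t=3 rotate(0, -90) ⇒ joint angles (θ0=180°, θ1=180°, e=2)
no 2-step plan works, so 3 is optimal.

rotate(1, -90), rotate(0, -90), rotate(0, -90)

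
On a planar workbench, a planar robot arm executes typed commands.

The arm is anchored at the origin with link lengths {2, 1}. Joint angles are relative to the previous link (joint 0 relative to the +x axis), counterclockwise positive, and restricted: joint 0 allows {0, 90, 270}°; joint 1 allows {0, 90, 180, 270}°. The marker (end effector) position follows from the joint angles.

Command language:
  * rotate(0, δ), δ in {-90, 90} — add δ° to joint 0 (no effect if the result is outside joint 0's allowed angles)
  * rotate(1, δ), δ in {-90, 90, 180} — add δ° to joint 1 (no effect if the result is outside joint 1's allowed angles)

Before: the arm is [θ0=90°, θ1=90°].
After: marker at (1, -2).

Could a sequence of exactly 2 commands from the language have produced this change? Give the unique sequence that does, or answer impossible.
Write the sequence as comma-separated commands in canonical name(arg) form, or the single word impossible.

rotate(0, -90), rotate(0, -90)

t0: [θ0=90°, θ1=90°]
t=1 rotate(0, -90) ⇒ [θ0=0°, θ1=90°]
t=2 rotate(0, -90) ⇒ [θ0=270°, θ1=90°]
no other 2-command option fits: unique.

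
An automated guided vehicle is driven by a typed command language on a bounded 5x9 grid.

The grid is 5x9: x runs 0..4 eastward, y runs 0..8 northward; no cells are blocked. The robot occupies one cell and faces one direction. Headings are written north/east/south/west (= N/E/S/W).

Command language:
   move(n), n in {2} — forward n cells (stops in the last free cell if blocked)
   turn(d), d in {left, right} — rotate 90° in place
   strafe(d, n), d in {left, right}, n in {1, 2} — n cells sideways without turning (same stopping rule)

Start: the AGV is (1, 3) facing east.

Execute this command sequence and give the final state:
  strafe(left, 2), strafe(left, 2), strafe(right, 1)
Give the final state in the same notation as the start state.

(1, 6) facing east

from: (1, 3) facing east
step 1 (strafe(left, 2)): (1, 5) facing east
step 2 (strafe(left, 2)): (1, 7) facing east
step 3 (strafe(right, 1)): (1, 6) facing east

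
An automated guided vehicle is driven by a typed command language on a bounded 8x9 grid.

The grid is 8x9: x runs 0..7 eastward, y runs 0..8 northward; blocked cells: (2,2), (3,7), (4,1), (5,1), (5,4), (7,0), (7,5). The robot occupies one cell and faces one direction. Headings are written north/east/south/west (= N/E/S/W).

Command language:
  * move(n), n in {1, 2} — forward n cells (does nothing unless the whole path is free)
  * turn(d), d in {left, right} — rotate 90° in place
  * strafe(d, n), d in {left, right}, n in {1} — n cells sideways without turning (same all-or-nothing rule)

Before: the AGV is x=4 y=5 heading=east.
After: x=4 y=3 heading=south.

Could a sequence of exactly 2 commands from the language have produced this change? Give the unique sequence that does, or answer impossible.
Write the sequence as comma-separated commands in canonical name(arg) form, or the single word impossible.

key: running move(2) before turn(right) would end elsewhere — order is forced
start: x=4 y=5 heading=east
t=1 turn(right) ⇒ x=4 y=5 heading=south
t=2 move(2) ⇒ x=4 y=3 heading=south
no rival 2-sequence matches.

turn(right), move(2)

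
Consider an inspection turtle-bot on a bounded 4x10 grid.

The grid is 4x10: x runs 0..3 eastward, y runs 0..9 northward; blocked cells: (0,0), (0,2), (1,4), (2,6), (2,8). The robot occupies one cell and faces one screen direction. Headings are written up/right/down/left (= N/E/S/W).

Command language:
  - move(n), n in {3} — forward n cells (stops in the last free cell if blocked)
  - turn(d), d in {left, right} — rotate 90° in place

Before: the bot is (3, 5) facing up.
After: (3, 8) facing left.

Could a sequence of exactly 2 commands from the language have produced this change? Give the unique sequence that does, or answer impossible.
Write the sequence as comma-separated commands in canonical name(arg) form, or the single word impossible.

key: cell and facing (now W) both changed — the 2 commands mix motion and turning
begin: (3, 5) facing up
1. move(3) → (3, 8) facing up
2. turn(left) → (3, 8) facing left
all 9 alternatives checked — unique.

move(3), turn(left)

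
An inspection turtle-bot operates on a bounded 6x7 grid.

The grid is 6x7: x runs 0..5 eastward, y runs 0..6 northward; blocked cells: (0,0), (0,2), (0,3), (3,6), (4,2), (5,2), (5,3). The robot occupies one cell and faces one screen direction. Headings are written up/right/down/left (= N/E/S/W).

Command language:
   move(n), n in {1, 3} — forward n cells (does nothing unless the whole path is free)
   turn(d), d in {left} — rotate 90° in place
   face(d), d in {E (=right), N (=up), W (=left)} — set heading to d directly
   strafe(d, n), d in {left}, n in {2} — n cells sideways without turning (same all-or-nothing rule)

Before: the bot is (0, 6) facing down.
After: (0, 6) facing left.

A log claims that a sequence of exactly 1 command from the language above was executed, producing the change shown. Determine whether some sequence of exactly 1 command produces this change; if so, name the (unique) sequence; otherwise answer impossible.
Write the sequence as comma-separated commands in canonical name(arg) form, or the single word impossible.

key: (0,6) unchanged — the single command moves nothing
initial: (0, 6) facing down
1. face(W) → (0, 6) facing left
no rival 1-sequence matches.

face(W)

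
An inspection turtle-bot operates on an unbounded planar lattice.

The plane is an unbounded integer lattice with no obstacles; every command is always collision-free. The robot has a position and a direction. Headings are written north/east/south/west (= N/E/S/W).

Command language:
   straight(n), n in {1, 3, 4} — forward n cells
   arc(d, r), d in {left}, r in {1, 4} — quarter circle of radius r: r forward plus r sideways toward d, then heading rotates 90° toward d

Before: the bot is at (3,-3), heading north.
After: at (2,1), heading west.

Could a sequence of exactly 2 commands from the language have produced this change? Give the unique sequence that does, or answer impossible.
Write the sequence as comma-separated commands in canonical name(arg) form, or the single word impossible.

straight(3), arc(left, 1)

key: order matters: swapping straight(3) and arc(left, 1) lands elsewhere
begin: at (3,-3), heading north
t=1 straight(3) ⇒ at (3,0), heading north
t=2 arc(left, 1) ⇒ at (2,1), heading west
all 25 alternatives checked — unique.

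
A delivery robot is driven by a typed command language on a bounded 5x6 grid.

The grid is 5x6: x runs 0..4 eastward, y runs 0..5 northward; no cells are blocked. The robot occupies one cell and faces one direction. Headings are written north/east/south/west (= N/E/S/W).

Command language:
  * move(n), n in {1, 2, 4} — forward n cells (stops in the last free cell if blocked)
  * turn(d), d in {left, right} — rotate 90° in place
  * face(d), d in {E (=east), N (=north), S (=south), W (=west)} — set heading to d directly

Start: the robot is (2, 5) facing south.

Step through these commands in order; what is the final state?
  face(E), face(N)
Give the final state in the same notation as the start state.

start: (2, 5) facing south
[1] after face(E): (2, 5) facing east
[2] after face(N): (2, 5) facing north

(2, 5) facing north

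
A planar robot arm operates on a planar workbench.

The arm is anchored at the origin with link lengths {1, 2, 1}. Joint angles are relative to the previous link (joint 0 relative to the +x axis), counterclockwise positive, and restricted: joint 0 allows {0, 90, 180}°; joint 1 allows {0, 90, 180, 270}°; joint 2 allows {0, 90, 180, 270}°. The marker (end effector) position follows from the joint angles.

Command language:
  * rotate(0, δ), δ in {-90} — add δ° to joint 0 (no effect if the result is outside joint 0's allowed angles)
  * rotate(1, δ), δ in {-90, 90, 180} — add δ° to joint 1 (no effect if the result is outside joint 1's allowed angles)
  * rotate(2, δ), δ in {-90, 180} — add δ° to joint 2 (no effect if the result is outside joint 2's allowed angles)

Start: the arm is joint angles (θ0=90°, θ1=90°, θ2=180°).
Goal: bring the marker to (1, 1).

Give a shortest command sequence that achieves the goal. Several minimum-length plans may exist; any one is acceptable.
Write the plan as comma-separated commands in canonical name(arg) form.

rotate(1, 180)

initial: joint angles (θ0=90°, θ1=90°, θ2=180°)
step 1 (rotate(1, 180)): joint angles (θ0=90°, θ1=270°, θ2=180°)
nothing shorter than 1 reaches the goal.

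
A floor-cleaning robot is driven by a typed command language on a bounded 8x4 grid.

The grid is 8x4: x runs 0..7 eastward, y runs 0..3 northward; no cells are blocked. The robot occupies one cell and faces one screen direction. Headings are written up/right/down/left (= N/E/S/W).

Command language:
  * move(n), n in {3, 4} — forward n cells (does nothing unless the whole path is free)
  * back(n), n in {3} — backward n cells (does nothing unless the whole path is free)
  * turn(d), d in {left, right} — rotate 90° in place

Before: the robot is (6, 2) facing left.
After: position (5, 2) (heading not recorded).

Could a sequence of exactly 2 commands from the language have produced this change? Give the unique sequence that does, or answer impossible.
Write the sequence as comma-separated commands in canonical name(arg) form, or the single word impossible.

move(4), back(3)

key: running back(3) before move(4) would end elsewhere — order is forced
t0: (6, 2) facing left
step 1 (move(4)): (2, 2) facing left
step 2 (back(3)): (5, 2) facing left
all 25 alternatives checked — unique.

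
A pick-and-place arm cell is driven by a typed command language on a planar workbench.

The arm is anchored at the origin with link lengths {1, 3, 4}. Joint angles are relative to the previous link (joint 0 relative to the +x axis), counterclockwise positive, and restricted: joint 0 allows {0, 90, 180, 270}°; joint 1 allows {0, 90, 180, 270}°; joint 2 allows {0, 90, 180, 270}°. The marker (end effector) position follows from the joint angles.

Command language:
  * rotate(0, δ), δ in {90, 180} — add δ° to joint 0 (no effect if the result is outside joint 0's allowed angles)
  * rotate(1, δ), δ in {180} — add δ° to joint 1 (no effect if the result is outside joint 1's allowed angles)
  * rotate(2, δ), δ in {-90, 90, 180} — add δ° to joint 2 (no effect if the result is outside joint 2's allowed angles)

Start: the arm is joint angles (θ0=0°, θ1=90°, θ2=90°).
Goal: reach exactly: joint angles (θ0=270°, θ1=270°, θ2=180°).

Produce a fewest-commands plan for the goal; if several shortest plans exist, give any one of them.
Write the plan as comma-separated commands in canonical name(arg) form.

rotate(1, 180), rotate(0, 90), rotate(2, 90), rotate(0, 180)

from: joint angles (θ0=0°, θ1=90°, θ2=90°)
[1] after rotate(1, 180): joint angles (θ0=0°, θ1=270°, θ2=90°)
[2] after rotate(0, 90): joint angles (θ0=90°, θ1=270°, θ2=90°)
[3] after rotate(2, 90): joint angles (θ0=90°, θ1=270°, θ2=180°)
[4] after rotate(0, 180): joint angles (θ0=270°, θ1=270°, θ2=180°)
nothing shorter than 4 reaches the goal.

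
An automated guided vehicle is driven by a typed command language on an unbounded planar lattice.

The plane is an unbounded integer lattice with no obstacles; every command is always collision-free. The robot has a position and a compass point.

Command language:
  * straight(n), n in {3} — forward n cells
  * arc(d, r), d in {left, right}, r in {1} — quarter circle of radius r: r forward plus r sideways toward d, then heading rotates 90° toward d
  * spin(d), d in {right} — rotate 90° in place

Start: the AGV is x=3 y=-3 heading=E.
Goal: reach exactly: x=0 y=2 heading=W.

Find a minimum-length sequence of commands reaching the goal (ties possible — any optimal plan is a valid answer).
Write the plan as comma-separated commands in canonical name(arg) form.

arc(left, 1), straight(3), arc(left, 1), straight(3)

t0: x=3 y=-3 heading=E
[1] after arc(left, 1): x=4 y=-2 heading=N
[2] after straight(3): x=4 y=1 heading=N
[3] after arc(left, 1): x=3 y=2 heading=W
[4] after straight(3): x=0 y=2 heading=W
shorter routes all fall short; 4 is best.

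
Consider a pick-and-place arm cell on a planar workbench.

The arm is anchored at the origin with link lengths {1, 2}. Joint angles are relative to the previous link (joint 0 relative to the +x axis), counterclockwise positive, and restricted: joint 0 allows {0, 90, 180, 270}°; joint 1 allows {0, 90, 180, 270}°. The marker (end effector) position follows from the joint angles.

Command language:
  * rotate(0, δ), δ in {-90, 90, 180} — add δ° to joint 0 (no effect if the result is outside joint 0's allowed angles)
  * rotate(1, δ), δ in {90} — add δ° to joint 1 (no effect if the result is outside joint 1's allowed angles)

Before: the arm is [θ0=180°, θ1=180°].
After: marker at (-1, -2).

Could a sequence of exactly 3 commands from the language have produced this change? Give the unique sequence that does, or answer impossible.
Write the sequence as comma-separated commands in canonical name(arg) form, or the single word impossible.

begin: [θ0=180°, θ1=180°]
t=1 rotate(1, 90) ⇒ [θ0=180°, θ1=270°]
t=2 rotate(1, 90) ⇒ [θ0=180°, θ1=0°]
t=3 rotate(1, 90) ⇒ [θ0=180°, θ1=90°]
no other 3-command option fits: unique.

rotate(1, 90), rotate(1, 90), rotate(1, 90)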